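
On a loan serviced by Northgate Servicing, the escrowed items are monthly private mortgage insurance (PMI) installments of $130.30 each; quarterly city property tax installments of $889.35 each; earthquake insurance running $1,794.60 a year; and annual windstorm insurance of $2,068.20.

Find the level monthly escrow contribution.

Private mortgage insurance (PMI) — $130.30 × 12 = $1,563.60/yr
City property tax — $889.35 × 4 = $3,557.40/yr
Earthquake insurance — $1,794.60/yr
Windstorm insurance — $2,068.20/yr
Total per year = $1,563.60 + $3,557.40 + $1,794.60 + $2,068.20 = $8,983.80
Monthly escrow = $8,983.80 / 12 = $748.65

$748.65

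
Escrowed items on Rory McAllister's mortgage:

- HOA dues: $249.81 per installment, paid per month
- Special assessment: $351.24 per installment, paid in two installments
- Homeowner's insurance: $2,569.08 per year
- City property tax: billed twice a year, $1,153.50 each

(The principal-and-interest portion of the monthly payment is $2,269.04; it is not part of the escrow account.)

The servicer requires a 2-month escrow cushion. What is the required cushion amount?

$1,429.38

HOA dues — $249.81 × 12 = $2,997.72 annually
Special assessment — $351.24 × 2 = $702.48 annually
Homeowner's insurance — $2,569.08 annually
City property tax — $1,153.50 × 2 = $2,307.00 annually
Total annual escrow = $2,997.72 + $702.48 + $2,569.08 + $2,307.00 = $8,576.28
Monthly escrow = $8,576.28 ÷ 12 = $714.69
Cushion = 2 × $714.69 = $1,429.38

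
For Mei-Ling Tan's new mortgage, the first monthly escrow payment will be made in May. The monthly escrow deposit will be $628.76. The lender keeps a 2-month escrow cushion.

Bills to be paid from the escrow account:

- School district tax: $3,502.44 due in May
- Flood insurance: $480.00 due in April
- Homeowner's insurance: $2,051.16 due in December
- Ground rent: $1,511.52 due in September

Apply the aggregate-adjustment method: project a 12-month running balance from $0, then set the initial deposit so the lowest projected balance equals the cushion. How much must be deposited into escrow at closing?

Cushion = 2 × $628.76 = $1,257.52
Trial balance (start $0, +$628.76 each month, − disbursements):
  May: +$628.76 − $3,502.44 → -$2,873.68
  Jun: +$628.76 → -$2,244.92
  Jul: +$628.76 → -$1,616.16
  Aug: +$628.76 → -$987.40
  Sep: +$628.76 − $1,511.52 → -$1,870.16
  Oct: +$628.76 → -$1,241.40
  Nov: +$628.76 → -$612.64
  Dec: +$628.76 − $2,051.16 → -$2,035.04
  Jan: +$628.76 → -$1,406.28
  Feb: +$628.76 → -$777.52
  Mar: +$628.76 → -$148.76
  Apr: +$628.76 − $480.00 → $0.00
Lowest trial balance = -$2,873.68 (May)
Initial deposit = cushion − low point = $1,257.52 − (-$2,873.68) = $4,131.20

$4,131.20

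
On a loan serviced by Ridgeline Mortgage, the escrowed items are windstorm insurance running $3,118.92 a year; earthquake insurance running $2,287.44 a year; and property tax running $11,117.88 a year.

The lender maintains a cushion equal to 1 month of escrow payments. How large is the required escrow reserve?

Windstorm insurance — $3,118.92 per year
Earthquake insurance — $2,287.44 per year
Property tax — $11,117.88 per year
Annual escrow total = $16,524.24
Monthly escrow = $16,524.24 / 12 = $1,377.02
Required cushion = 1 × $1,377.02 = $1,377.02

$1,377.02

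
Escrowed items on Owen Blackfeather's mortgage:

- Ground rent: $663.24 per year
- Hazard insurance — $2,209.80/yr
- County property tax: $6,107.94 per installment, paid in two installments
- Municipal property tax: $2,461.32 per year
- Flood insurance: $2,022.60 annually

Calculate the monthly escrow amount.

Ground rent = $663.24/yr
Hazard insurance = $2,209.80/yr
County property tax = $6,107.94 × 2 = $12,215.88/yr
Municipal property tax = $2,461.32/yr
Flood insurance = $2,022.60/yr
Total per year = $19,572.84
Base monthly escrow = $19,572.84 / 12 = $1,631.07

$1,631.07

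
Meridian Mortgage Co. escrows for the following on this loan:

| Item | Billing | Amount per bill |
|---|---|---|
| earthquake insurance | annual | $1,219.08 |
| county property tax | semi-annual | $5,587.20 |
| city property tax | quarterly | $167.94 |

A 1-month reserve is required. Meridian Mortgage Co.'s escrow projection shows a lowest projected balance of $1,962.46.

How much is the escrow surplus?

Earthquake insurance — $1,219.08 annually
County property tax — $5,587.20 × 2 = $11,174.40 annually
City property tax — $167.94 × 4 = $671.76 annually
Total per year = $1,219.08 + $11,174.40 + $671.76 = $13,065.24
Monthly = $13,065.24 ÷ 12 = $1,088.77
Required cushion = 1 × $1,088.77 = $1,088.77
Surplus = $1,962.46 − $1,088.77 = $873.69

$873.69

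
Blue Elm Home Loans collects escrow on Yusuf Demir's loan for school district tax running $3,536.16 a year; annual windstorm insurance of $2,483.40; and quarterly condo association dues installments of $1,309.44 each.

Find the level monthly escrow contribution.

$938.11

School district tax — $3,536.16/yr
Windstorm insurance — $2,483.40/yr
Condo association dues — $1,309.44 × 4 = $5,237.76/yr
Total per year = $3,536.16 + $2,483.40 + $5,237.76 = $11,257.32
Monthly = $11,257.32 ÷ 12 = $938.11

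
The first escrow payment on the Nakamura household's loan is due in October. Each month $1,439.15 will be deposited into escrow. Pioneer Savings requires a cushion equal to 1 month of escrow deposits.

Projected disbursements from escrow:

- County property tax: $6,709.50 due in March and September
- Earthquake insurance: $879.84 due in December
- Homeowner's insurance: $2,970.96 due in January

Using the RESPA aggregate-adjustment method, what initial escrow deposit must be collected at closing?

Cushion = 1 × $1,439.15 = $1,439.15
Trial balance (start $0, +$1,439.15 each month, − disbursements):
  Oct: +$1,439.15 → $1,439.15
  Nov: +$1,439.15 → $2,878.30
  Dec: +$1,439.15 − $879.84 → $3,437.61
  Jan: +$1,439.15 − $2,970.96 → $1,905.80
  Feb: +$1,439.15 → $3,344.95
  Mar: +$1,439.15 − $6,709.50 → -$1,925.40
  Apr: +$1,439.15 → -$486.25
  May: +$1,439.15 → $952.90
  Jun: +$1,439.15 → $2,392.05
  Jul: +$1,439.15 → $3,831.20
  Aug: +$1,439.15 → $5,270.35
  Sep: +$1,439.15 − $6,709.50 → $0.00
Lowest trial balance = -$1,925.40 (Mar)
Initial deposit = cushion − low point = $1,439.15 − (-$1,925.40) = $3,364.55

$3,364.55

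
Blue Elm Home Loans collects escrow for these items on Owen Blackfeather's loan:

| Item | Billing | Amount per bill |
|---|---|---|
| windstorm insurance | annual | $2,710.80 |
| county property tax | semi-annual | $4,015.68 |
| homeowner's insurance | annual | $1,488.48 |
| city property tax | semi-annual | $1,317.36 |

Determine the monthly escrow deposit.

$1,238.78

Windstorm insurance = $2,710.80/yr
County property tax = $4,015.68 × 2 = $8,031.36/yr
Homeowner's insurance = $1,488.48/yr
City property tax = $1,317.36 × 2 = $2,634.72/yr
Total per year = $2,710.80 + $8,031.36 + $1,488.48 + $2,634.72 = $14,865.36
Base monthly escrow = $14,865.36 / 12 = $1,238.78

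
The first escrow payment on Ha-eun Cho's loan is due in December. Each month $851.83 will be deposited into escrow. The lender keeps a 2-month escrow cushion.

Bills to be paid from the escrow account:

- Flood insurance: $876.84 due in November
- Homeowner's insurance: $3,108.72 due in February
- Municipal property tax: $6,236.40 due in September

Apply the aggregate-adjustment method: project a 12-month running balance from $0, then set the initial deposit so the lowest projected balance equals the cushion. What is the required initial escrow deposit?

$2,530.48

Cushion = 2 × $851.83 = $1,703.66
Trial balance (start $0, +$851.83 each month, − disbursements):
  Dec: +$851.83 → $851.83
  Jan: +$851.83 → $1,703.66
  Feb: +$851.83 − $3,108.72 → -$553.23
  Mar: +$851.83 → $298.60
  Apr: +$851.83 → $1,150.43
  May: +$851.83 → $2,002.26
  Jun: +$851.83 → $2,854.09
  Jul: +$851.83 → $3,705.92
  Aug: +$851.83 → $4,557.75
  Sep: +$851.83 − $6,236.40 → -$826.82
  Oct: +$851.83 → $25.01
  Nov: +$851.83 − $876.84 → $0.00
Lowest trial balance = -$826.82 (Sep)
Initial deposit = cushion − low point = $1,703.66 − (-$826.82) = $2,530.48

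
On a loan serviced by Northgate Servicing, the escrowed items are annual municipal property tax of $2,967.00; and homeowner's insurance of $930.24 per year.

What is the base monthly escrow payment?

$324.77

Municipal property tax — $2,967.00/yr
Homeowner's insurance — $930.24/yr
Yearly total = $2,967.00 + $930.24 = $3,897.24
Base monthly escrow = $3,897.24 ÷ 12 = $324.77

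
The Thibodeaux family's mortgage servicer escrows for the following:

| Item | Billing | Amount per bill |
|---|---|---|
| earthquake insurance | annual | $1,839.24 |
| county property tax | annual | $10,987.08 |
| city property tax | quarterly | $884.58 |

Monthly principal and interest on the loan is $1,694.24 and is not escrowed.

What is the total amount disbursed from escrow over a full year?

Earthquake insurance = $1,839.24 per year
County property tax = $10,987.08 per year
City property tax = $884.58 × 4 = $3,538.32 per year
Total annual escrow = $16,364.64

$16,364.64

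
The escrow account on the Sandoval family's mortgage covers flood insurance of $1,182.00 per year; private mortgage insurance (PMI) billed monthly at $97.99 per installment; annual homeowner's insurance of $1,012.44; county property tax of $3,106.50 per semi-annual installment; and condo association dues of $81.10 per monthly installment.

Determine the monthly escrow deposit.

$879.71

Flood insurance: $1,182.00 per year
Private mortgage insurance (PMI): $97.99 × 12 = $1,175.88 per year
Homeowner's insurance: $1,012.44 per year
County property tax: $3,106.50 × 2 = $6,213.00 per year
Condo association dues: $81.10 × 12 = $973.20 per year
Total per year = $10,556.52
Per month = $10,556.52 ÷ 12 = $879.71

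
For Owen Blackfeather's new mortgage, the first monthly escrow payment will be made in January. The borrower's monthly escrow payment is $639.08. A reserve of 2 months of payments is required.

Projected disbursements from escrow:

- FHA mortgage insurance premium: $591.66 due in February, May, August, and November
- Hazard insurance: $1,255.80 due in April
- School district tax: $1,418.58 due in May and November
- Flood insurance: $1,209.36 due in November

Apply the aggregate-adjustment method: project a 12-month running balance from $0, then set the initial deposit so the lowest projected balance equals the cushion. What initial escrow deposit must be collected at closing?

$1,940.46

Cushion = 2 × $639.08 = $1,278.16
Trial balance (start $0, +$639.08 each month, − disbursements):
  Jan: +$639.08 → $639.08
  Feb: +$639.08 − $591.66 → $686.50
  Mar: +$639.08 → $1,325.58
  Apr: +$639.08 − $1,255.80 → $708.86
  May: +$639.08 − $2,010.24 → -$662.30
  Jun: +$639.08 → -$23.22
  Jul: +$639.08 → $615.86
  Aug: +$639.08 − $591.66 → $663.28
  Sep: +$639.08 → $1,302.36
  Oct: +$639.08 → $1,941.44
  Nov: +$639.08 − $3,219.60 → -$639.08
  Dec: +$639.08 → $0.00
Lowest trial balance = -$662.30 (May)
Initial deposit = cushion − low point = $1,278.16 − (-$662.30) = $1,940.46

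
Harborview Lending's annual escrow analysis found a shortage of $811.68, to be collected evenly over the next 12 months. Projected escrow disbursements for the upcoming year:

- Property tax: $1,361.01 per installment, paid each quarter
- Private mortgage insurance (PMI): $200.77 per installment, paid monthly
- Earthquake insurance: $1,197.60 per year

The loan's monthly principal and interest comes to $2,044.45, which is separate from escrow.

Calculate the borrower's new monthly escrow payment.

Property tax: $1,361.01 × 4 = $5,444.04
Private mortgage insurance (PMI): $200.77 × 12 = $2,409.24
Earthquake insurance: $1,197.60
Annual escrow total = $9,050.88
Monthly = $9,050.88 / 12 = $754.24
Shortage per month = $811.68 ÷ 12 = $67.64
Adjusted monthly = $754.24 + $67.64 = $821.88

$821.88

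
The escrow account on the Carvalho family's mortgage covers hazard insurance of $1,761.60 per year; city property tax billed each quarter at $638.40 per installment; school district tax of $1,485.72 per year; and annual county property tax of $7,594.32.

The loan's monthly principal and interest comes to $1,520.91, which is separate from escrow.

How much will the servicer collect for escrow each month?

$1,116.27

Hazard insurance — $1,761.60
City property tax — $638.40 × 4 = $2,553.60
School district tax — $1,485.72
County property tax — $7,594.32
Yearly total = $1,761.60 + $2,553.60 + $1,485.72 + $7,594.32 = $13,395.24
Base monthly escrow = $13,395.24 / 12 = $1,116.27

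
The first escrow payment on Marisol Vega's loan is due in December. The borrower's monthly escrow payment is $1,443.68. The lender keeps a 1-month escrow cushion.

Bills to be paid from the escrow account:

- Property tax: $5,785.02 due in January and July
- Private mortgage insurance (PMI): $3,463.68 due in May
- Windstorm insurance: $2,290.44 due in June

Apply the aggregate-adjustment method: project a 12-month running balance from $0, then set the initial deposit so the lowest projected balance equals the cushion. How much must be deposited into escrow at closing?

Cushion = 1 × $1,443.68 = $1,443.68
Trial balance (start $0, +$1,443.68 each month, − disbursements):
  Dec: +$1,443.68 → $1,443.68
  Jan: +$1,443.68 − $5,785.02 → -$2,897.66
  Feb: +$1,443.68 → -$1,453.98
  Mar: +$1,443.68 → -$10.30
  Apr: +$1,443.68 → $1,433.38
  May: +$1,443.68 − $3,463.68 → -$586.62
  Jun: +$1,443.68 − $2,290.44 → -$1,433.38
  Jul: +$1,443.68 − $5,785.02 → -$5,774.72
  Aug: +$1,443.68 → -$4,331.04
  Sep: +$1,443.68 → -$2,887.36
  Oct: +$1,443.68 → -$1,443.68
  Nov: +$1,443.68 → $0.00
Lowest trial balance = -$5,774.72 (Jul)
Initial deposit = cushion − low point = $1,443.68 − (-$5,774.72) = $7,218.40

$7,218.40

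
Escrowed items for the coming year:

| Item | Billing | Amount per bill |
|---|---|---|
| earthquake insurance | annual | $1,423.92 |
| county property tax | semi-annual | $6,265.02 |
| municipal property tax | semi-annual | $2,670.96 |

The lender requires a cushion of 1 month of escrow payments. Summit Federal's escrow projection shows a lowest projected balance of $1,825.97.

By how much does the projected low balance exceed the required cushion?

Earthquake insurance — $1,423.92
County property tax — $6,265.02 × 2 = $12,530.04
Municipal property tax — $2,670.96 × 2 = $5,341.92
Combined annual = $1,423.92 + $12,530.04 + $5,341.92 = $19,295.88
Monthly escrow = $19,295.88 / 12 = $1,607.99
Required reserve = 1 × $1,607.99 = $1,607.99
Excess over cushion: $1,825.97 − $1,607.99 = $217.98

$217.98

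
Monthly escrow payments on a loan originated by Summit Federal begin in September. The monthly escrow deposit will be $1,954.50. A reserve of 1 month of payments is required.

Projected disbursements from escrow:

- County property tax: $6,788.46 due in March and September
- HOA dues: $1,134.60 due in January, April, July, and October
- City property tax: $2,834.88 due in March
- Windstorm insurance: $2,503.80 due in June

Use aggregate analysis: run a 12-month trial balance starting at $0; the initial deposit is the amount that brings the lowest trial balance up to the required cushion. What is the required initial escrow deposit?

Cushion = 1 × $1,954.50 = $1,954.50
Trial balance (start $0, +$1,954.50 each month, − disbursements):
  Sep: +$1,954.50 − $6,788.46 → -$4,833.96
  Oct: +$1,954.50 − $1,134.60 → -$4,014.06
  Nov: +$1,954.50 → -$2,059.56
  Dec: +$1,954.50 → -$105.06
  Jan: +$1,954.50 − $1,134.60 → $714.84
  Feb: +$1,954.50 → $2,669.34
  Mar: +$1,954.50 − $9,623.34 → -$4,999.50
  Apr: +$1,954.50 − $1,134.60 → -$4,179.60
  May: +$1,954.50 → -$2,225.10
  Jun: +$1,954.50 − $2,503.80 → -$2,774.40
  Jul: +$1,954.50 − $1,134.60 → -$1,954.50
  Aug: +$1,954.50 → $0.00
Lowest trial balance = -$4,999.50 (Mar)
Initial deposit = cushion − low point = $1,954.50 − (-$4,999.50) = $6,954.00

$6,954.00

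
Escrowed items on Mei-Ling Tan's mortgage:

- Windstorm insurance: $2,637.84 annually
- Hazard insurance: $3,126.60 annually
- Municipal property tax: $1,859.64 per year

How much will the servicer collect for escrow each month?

Windstorm insurance: $2,637.84/yr
Hazard insurance: $3,126.60/yr
Municipal property tax: $1,859.64/yr
Annual escrow total = $2,637.84 + $3,126.60 + $1,859.64 = $7,624.08
Base monthly escrow = $7,624.08 / 12 = $635.34

$635.34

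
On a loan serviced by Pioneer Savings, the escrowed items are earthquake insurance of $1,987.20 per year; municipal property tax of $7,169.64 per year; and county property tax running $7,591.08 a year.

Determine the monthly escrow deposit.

$1,395.66

Earthquake insurance = $1,987.20 annually
Municipal property tax = $7,169.64 annually
County property tax = $7,591.08 annually
Yearly total = $16,747.92
Monthly = $16,747.92 ÷ 12 = $1,395.66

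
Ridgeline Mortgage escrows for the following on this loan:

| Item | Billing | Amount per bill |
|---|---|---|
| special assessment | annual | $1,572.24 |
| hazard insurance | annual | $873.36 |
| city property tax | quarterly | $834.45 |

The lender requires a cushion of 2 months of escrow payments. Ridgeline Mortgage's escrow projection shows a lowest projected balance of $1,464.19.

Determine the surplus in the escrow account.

$500.29

Special assessment: $1,572.24 annually
Hazard insurance: $873.36 annually
City property tax: $834.45 × 4 = $3,337.80 annually
Yearly total = $1,572.24 + $873.36 + $3,337.80 = $5,783.40
Per month = $5,783.40 / 12 = $481.95
Required cushion = 2 × $481.95 = $963.90
Excess over cushion: $1,464.19 − $963.90 = $500.29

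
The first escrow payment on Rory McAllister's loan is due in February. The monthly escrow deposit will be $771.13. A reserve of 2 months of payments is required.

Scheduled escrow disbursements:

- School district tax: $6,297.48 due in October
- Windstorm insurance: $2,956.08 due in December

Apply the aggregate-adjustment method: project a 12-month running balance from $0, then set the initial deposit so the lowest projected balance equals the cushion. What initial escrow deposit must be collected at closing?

$2,313.39

Cushion = 2 × $771.13 = $1,542.26
Trial balance (start $0, +$771.13 each month, − disbursements):
  Feb: +$771.13 → $771.13
  Mar: +$771.13 → $1,542.26
  Apr: +$771.13 → $2,313.39
  May: +$771.13 → $3,084.52
  Jun: +$771.13 → $3,855.65
  Jul: +$771.13 → $4,626.78
  Aug: +$771.13 → $5,397.91
  Sep: +$771.13 → $6,169.04
  Oct: +$771.13 − $6,297.48 → $642.69
  Nov: +$771.13 → $1,413.82
  Dec: +$771.13 − $2,956.08 → -$771.13
  Jan: +$771.13 → $0.00
Lowest trial balance = -$771.13 (Dec)
Initial deposit = cushion − low point = $1,542.26 − (-$771.13) = $2,313.39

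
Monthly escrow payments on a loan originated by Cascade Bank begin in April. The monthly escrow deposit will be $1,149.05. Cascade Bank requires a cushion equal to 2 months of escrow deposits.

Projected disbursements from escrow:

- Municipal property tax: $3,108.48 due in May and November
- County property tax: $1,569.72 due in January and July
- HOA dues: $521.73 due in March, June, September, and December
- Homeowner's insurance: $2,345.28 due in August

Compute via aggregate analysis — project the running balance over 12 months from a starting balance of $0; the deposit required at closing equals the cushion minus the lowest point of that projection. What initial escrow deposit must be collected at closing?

Cushion = 2 × $1,149.05 = $2,298.10
Trial balance (start $0, +$1,149.05 each month, − disbursements):
  Apr: +$1,149.05 → $1,149.05
  May: +$1,149.05 − $3,108.48 → -$810.38
  Jun: +$1,149.05 − $521.73 → -$183.06
  Jul: +$1,149.05 − $1,569.72 → -$603.73
  Aug: +$1,149.05 − $2,345.28 → -$1,799.96
  Sep: +$1,149.05 − $521.73 → -$1,172.64
  Oct: +$1,149.05 → -$23.59
  Nov: +$1,149.05 − $3,108.48 → -$1,983.02
  Dec: +$1,149.05 − $521.73 → -$1,355.70
  Jan: +$1,149.05 − $1,569.72 → -$1,776.37
  Feb: +$1,149.05 → -$627.32
  Mar: +$1,149.05 − $521.73 → $0.00
Lowest trial balance = -$1,983.02 (Nov)
Initial deposit = cushion − low point = $2,298.10 − (-$1,983.02) = $4,281.12

$4,281.12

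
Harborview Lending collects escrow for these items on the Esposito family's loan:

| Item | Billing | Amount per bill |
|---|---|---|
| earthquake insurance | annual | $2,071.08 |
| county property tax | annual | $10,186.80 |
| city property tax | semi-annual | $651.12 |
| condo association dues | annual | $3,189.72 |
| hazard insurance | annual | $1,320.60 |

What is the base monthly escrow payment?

$1,505.87

Earthquake insurance: $2,071.08/yr
County property tax: $10,186.80/yr
City property tax: $651.12 × 2 = $1,302.24/yr
Condo association dues: $3,189.72/yr
Hazard insurance: $1,320.60/yr
Total annual escrow = $2,071.08 + $10,186.80 + $1,302.24 + $3,189.72 + $1,320.60 = $18,070.44
Base monthly escrow = $18,070.44 / 12 = $1,505.87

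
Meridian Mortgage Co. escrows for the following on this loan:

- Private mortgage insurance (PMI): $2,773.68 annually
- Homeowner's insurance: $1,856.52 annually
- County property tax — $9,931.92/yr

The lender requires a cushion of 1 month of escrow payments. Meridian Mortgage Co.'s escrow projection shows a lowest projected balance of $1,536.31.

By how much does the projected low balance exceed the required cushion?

$322.80

Private mortgage insurance (PMI) — $2,773.68/yr
Homeowner's insurance — $1,856.52/yr
County property tax — $9,931.92/yr
Combined annual = $14,562.12
Per month = $14,562.12 / 12 = $1,213.51
Required reserve = 1 × $1,213.51 = $1,213.51
Excess over cushion: $1,536.31 − $1,213.51 = $322.80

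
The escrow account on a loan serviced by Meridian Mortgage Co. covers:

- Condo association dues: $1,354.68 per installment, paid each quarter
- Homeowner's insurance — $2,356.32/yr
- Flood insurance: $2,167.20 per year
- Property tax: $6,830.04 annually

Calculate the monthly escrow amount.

Condo association dues = $1,354.68 × 4 = $5,418.72 annually
Homeowner's insurance = $2,356.32 annually
Flood insurance = $2,167.20 annually
Property tax = $6,830.04 annually
Yearly total = $5,418.72 + $2,356.32 + $2,167.20 + $6,830.04 = $16,772.28
Monthly escrow = $16,772.28 / 12 = $1,397.69

$1,397.69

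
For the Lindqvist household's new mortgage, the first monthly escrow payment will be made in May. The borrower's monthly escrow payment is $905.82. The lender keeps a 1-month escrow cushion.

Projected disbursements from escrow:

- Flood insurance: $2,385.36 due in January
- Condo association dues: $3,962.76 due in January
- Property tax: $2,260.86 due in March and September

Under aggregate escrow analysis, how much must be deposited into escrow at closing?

$1,811.64

Cushion = 1 × $905.82 = $905.82
Trial balance (start $0, +$905.82 each month, − disbursements):
  May: +$905.82 → $905.82
  Jun: +$905.82 → $1,811.64
  Jul: +$905.82 → $2,717.46
  Aug: +$905.82 → $3,623.28
  Sep: +$905.82 − $2,260.86 → $2,268.24
  Oct: +$905.82 → $3,174.06
  Nov: +$905.82 → $4,079.88
  Dec: +$905.82 → $4,985.70
  Jan: +$905.82 − $6,348.12 → -$456.60
  Feb: +$905.82 → $449.22
  Mar: +$905.82 − $2,260.86 → -$905.82
  Apr: +$905.82 → $0.00
Lowest trial balance = -$905.82 (Mar)
Initial deposit = cushion − low point = $905.82 − (-$905.82) = $1,811.64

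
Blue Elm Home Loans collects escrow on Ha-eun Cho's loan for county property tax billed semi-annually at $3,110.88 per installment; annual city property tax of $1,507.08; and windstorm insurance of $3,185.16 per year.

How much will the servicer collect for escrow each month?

$909.50

County property tax = $3,110.88 × 2 = $6,221.76/yr
City property tax = $1,507.08/yr
Windstorm insurance = $3,185.16/yr
Yearly total = $6,221.76 + $1,507.08 + $3,185.16 = $10,914.00
Monthly escrow = $10,914.00 ÷ 12 = $909.50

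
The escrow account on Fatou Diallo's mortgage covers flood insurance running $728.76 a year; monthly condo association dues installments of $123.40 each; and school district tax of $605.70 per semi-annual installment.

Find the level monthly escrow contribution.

$285.08

Flood insurance = $728.76
Condo association dues = $123.40 × 12 = $1,480.80
School district tax = $605.70 × 2 = $1,211.40
Combined annual = $728.76 + $1,480.80 + $1,211.40 = $3,420.96
Monthly = $3,420.96 ÷ 12 = $285.08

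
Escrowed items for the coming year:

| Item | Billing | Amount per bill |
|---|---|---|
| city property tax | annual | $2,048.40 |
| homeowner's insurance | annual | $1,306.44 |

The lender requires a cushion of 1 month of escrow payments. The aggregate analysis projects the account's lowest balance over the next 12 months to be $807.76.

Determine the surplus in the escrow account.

City property tax — $2,048.40 per year
Homeowner's insurance — $1,306.44 per year
Annual escrow total = $2,048.40 + $1,306.44 = $3,354.84
Per month = $3,354.84 / 12 = $279.57
Required cushion = 1 × $279.57 = $279.57
Excess over cushion: $807.76 − $279.57 = $528.19

$528.19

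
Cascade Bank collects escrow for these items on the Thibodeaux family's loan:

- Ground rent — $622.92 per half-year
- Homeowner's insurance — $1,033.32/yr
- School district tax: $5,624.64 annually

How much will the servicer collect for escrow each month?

$658.65

Ground rent = $622.92 × 2 = $1,245.84 per year
Homeowner's insurance = $1,033.32 per year
School district tax = $5,624.64 per year
Combined annual = $1,245.84 + $1,033.32 + $5,624.64 = $7,903.80
Per month = $7,903.80 ÷ 12 = $658.65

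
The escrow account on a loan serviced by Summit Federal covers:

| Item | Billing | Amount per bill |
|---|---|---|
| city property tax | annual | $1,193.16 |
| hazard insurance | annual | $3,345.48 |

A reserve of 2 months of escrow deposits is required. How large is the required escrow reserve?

$756.44

City property tax = $1,193.16
Hazard insurance = $3,345.48
Total per year = $1,193.16 + $3,345.48 = $4,538.64
Monthly = $4,538.64 ÷ 12 = $378.22
Required cushion = 2 × $378.22 = $756.44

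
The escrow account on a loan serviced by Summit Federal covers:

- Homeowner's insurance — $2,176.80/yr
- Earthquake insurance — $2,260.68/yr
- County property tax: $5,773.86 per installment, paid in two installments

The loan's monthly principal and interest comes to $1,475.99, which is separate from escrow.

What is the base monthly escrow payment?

$1,332.10

Homeowner's insurance: $2,176.80 per year
Earthquake insurance: $2,260.68 per year
County property tax: $5,773.86 × 2 = $11,547.72 per year
Total annual escrow = $2,176.80 + $2,260.68 + $11,547.72 = $15,985.20
Base monthly escrow = $15,985.20 ÷ 12 = $1,332.10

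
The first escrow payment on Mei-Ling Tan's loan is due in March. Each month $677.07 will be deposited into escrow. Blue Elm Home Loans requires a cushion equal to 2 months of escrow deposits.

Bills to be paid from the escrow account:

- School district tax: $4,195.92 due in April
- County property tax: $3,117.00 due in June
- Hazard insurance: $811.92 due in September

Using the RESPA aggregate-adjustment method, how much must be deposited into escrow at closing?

$5,958.78

Cushion = 2 × $677.07 = $1,354.14
Trial balance (start $0, +$677.07 each month, − disbursements):
  Mar: +$677.07 → $677.07
  Apr: +$677.07 − $4,195.92 → -$2,841.78
  May: +$677.07 → -$2,164.71
  Jun: +$677.07 − $3,117.00 → -$4,604.64
  Jul: +$677.07 → -$3,927.57
  Aug: +$677.07 → -$3,250.50
  Sep: +$677.07 − $811.92 → -$3,385.35
  Oct: +$677.07 → -$2,708.28
  Nov: +$677.07 → -$2,031.21
  Dec: +$677.07 → -$1,354.14
  Jan: +$677.07 → -$677.07
  Feb: +$677.07 → $0.00
Lowest trial balance = -$4,604.64 (Jun)
Initial deposit = cushion − low point = $1,354.14 − (-$4,604.64) = $5,958.78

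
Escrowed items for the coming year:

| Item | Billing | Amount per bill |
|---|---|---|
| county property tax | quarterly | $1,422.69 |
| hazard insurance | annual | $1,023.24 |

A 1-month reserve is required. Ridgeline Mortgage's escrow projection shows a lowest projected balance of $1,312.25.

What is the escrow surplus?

County property tax: $1,422.69 × 4 = $5,690.76/yr
Hazard insurance: $1,023.24/yr
Annual escrow total = $6,714.00
Monthly escrow = $6,714.00 ÷ 12 = $559.50
Cushion = 1 × $559.50 = $559.50
Surplus = $1,312.25 − $559.50 = $752.75

$752.75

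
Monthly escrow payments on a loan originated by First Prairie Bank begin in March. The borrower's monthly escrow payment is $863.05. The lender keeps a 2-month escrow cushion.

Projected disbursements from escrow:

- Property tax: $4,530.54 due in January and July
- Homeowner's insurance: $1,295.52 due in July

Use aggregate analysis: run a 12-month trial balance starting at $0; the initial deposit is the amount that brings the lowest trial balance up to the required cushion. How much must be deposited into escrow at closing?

$3,236.91

Cushion = 2 × $863.05 = $1,726.10
Trial balance (start $0, +$863.05 each month, − disbursements):
  Mar: +$863.05 → $863.05
  Apr: +$863.05 → $1,726.10
  May: +$863.05 → $2,589.15
  Jun: +$863.05 → $3,452.20
  Jul: +$863.05 − $5,826.06 → -$1,510.81
  Aug: +$863.05 → -$647.76
  Sep: +$863.05 → $215.29
  Oct: +$863.05 → $1,078.34
  Nov: +$863.05 → $1,941.39
  Dec: +$863.05 → $2,804.44
  Jan: +$863.05 − $4,530.54 → -$863.05
  Feb: +$863.05 → $0.00
Lowest trial balance = -$1,510.81 (Jul)
Initial deposit = cushion − low point = $1,726.10 − (-$1,510.81) = $3,236.91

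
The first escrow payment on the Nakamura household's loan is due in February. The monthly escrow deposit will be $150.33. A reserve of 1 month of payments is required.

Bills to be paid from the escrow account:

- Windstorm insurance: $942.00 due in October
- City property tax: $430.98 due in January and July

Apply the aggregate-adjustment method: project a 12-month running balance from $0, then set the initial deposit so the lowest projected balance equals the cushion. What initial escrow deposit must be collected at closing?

$170.34

Cushion = 1 × $150.33 = $150.33
Trial balance (start $0, +$150.33 each month, − disbursements):
  Feb: +$150.33 → $150.33
  Mar: +$150.33 → $300.66
  Apr: +$150.33 → $450.99
  May: +$150.33 → $601.32
  Jun: +$150.33 → $751.65
  Jul: +$150.33 − $430.98 → $471.00
  Aug: +$150.33 → $621.33
  Sep: +$150.33 → $771.66
  Oct: +$150.33 − $942.00 → -$20.01
  Nov: +$150.33 → $130.32
  Dec: +$150.33 → $280.65
  Jan: +$150.33 − $430.98 → $0.00
Lowest trial balance = -$20.01 (Oct)
Initial deposit = cushion − low point = $150.33 − (-$20.01) = $170.34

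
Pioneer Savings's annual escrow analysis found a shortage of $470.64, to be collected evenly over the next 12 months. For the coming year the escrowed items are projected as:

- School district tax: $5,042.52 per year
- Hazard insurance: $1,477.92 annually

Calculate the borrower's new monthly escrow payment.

$582.59

School district tax: $5,042.52
Hazard insurance: $1,477.92
Total annual escrow = $6,520.44
Monthly escrow = $6,520.44 ÷ 12 = $543.37
Shortage spread = $470.64 ÷ 12 = $39.22/mo
Adjusted monthly = $543.37 + $39.22 = $582.59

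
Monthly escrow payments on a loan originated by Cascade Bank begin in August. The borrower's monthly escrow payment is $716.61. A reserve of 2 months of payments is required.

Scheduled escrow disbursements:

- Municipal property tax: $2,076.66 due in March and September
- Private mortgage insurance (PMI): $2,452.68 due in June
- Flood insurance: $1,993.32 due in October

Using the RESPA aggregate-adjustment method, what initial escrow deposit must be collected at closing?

$3,353.37

Cushion = 2 × $716.61 = $1,433.22
Trial balance (start $0, +$716.61 each month, − disbursements):
  Aug: +$716.61 → $716.61
  Sep: +$716.61 − $2,076.66 → -$643.44
  Oct: +$716.61 − $1,993.32 → -$1,920.15
  Nov: +$716.61 → -$1,203.54
  Dec: +$716.61 → -$486.93
  Jan: +$716.61 → $229.68
  Feb: +$716.61 → $946.29
  Mar: +$716.61 − $2,076.66 → -$413.76
  Apr: +$716.61 → $302.85
  May: +$716.61 → $1,019.46
  Jun: +$716.61 − $2,452.68 → -$716.61
  Jul: +$716.61 → $0.00
Lowest trial balance = -$1,920.15 (Oct)
Initial deposit = cushion − low point = $1,433.22 − (-$1,920.15) = $3,353.37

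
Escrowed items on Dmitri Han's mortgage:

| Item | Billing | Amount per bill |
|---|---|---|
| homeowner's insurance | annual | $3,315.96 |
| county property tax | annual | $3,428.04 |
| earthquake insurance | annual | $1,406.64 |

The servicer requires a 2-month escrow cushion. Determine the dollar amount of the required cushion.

$1,358.44

Homeowner's insurance: $3,315.96/yr
County property tax: $3,428.04/yr
Earthquake insurance: $1,406.64/yr
Yearly total = $3,315.96 + $3,428.04 + $1,406.64 = $8,150.64
Base monthly escrow = $8,150.64 / 12 = $679.22
Cushion = 2 × $679.22 = $1,358.44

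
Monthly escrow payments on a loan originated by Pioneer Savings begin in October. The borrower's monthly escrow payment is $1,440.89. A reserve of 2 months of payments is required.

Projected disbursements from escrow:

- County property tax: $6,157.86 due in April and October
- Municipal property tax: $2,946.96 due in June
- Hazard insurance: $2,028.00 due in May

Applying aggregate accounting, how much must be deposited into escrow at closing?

Cushion = 2 × $1,440.89 = $2,881.78
Trial balance (start $0, +$1,440.89 each month, − disbursements):
  Oct: +$1,440.89 − $6,157.86 → -$4,716.97
  Nov: +$1,440.89 → -$3,276.08
  Dec: +$1,440.89 → -$1,835.19
  Jan: +$1,440.89 → -$394.30
  Feb: +$1,440.89 → $1,046.59
  Mar: +$1,440.89 → $2,487.48
  Apr: +$1,440.89 − $6,157.86 → -$2,229.49
  May: +$1,440.89 − $2,028.00 → -$2,816.60
  Jun: +$1,440.89 − $2,946.96 → -$4,322.67
  Jul: +$1,440.89 → -$2,881.78
  Aug: +$1,440.89 → -$1,440.89
  Sep: +$1,440.89 → $0.00
Lowest trial balance = -$4,716.97 (Oct)
Initial deposit = cushion − low point = $2,881.78 − (-$4,716.97) = $7,598.75

$7,598.75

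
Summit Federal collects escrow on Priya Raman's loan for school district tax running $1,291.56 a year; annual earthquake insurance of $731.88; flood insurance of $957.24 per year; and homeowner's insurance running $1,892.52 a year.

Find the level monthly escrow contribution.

School district tax: $1,291.56
Earthquake insurance: $731.88
Flood insurance: $957.24
Homeowner's insurance: $1,892.52
Total per year = $4,873.20
Monthly = $4,873.20 ÷ 12 = $406.10

$406.10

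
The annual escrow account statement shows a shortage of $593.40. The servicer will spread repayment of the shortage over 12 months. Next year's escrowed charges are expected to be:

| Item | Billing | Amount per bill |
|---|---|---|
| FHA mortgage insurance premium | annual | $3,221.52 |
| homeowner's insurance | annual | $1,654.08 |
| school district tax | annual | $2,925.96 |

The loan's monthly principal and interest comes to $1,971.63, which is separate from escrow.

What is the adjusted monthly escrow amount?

$699.58

FHA mortgage insurance premium: $3,221.52 per year
Homeowner's insurance: $1,654.08 per year
School district tax: $2,925.96 per year
Annual escrow total = $3,221.52 + $1,654.08 + $2,925.96 = $7,801.56
Per month = $7,801.56 ÷ 12 = $650.13
Monthly shortage recovery: $593.40 ÷ 12 = $49.45
New monthly escrow = $650.13 + $49.45 = $699.58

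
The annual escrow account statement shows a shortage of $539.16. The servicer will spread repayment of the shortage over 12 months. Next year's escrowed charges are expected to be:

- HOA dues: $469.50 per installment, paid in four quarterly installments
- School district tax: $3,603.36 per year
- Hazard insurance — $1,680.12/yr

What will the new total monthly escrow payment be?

$641.72

HOA dues — $469.50 × 4 = $1,878.00
School district tax — $3,603.36
Hazard insurance — $1,680.12
Combined annual = $1,878.00 + $3,603.36 + $1,680.12 = $7,161.48
Base monthly escrow = $7,161.48 ÷ 12 = $596.79
Monthly shortage recovery: $539.16 ÷ 12 = $44.93
Adjusted monthly = $596.79 + $44.93 = $641.72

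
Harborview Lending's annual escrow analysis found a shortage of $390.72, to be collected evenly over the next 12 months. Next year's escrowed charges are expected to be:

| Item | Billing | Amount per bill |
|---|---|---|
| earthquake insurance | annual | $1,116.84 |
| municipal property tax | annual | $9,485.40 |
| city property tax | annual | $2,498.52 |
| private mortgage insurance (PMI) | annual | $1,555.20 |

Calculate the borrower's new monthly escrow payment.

$1,253.89

Earthquake insurance — $1,116.84/yr
Municipal property tax — $9,485.40/yr
City property tax — $2,498.52/yr
Private mortgage insurance (PMI) — $1,555.20/yr
Combined annual = $1,116.84 + $9,485.40 + $2,498.52 + $1,555.20 = $14,655.96
Monthly = $14,655.96 ÷ 12 = $1,221.33
Monthly shortage recovery: $390.72 ÷ 12 = $32.56
New monthly escrow = $1,221.33 + $32.56 = $1,253.89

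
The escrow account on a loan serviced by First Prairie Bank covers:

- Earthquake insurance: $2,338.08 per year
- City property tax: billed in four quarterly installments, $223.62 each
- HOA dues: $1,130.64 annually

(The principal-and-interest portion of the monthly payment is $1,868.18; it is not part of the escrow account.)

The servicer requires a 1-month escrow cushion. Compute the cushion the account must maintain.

Earthquake insurance: $2,338.08
City property tax: $223.62 × 4 = $894.48
HOA dues: $1,130.64
Combined annual = $2,338.08 + $894.48 + $1,130.64 = $4,363.20
Base monthly escrow = $4,363.20 / 12 = $363.60
Cushion = 1 × $363.60 = $363.60

$363.60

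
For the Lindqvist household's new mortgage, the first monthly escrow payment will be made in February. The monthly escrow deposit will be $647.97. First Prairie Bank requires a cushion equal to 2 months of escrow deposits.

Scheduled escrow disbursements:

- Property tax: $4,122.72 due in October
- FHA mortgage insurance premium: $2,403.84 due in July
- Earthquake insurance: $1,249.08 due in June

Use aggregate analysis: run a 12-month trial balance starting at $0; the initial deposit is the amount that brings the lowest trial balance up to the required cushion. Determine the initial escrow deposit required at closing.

Cushion = 2 × $647.97 = $1,295.94
Trial balance (start $0, +$647.97 each month, − disbursements):
  Feb: +$647.97 → $647.97
  Mar: +$647.97 → $1,295.94
  Apr: +$647.97 → $1,943.91
  May: +$647.97 → $2,591.88
  Jun: +$647.97 − $1,249.08 → $1,990.77
  Jul: +$647.97 − $2,403.84 → $234.90
  Aug: +$647.97 → $882.87
  Sep: +$647.97 → $1,530.84
  Oct: +$647.97 − $4,122.72 → -$1,943.91
  Nov: +$647.97 → -$1,295.94
  Dec: +$647.97 → -$647.97
  Jan: +$647.97 → $0.00
Lowest trial balance = -$1,943.91 (Oct)
Initial deposit = cushion − low point = $1,295.94 − (-$1,943.91) = $3,239.85

$3,239.85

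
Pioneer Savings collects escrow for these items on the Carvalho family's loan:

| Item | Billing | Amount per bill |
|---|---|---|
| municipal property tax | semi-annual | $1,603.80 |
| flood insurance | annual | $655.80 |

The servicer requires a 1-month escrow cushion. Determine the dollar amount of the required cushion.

Municipal property tax — $1,603.80 × 2 = $3,207.60
Flood insurance — $655.80
Annual escrow total = $3,207.60 + $655.80 = $3,863.40
Base monthly escrow = $3,863.40 / 12 = $321.95
Cushion = 1 × $321.95 = $321.95

$321.95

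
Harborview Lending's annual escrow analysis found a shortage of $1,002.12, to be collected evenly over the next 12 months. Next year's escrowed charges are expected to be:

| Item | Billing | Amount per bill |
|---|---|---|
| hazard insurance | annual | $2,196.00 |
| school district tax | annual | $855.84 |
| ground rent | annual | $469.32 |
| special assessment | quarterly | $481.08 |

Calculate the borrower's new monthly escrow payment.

Hazard insurance — $2,196.00
School district tax — $855.84
Ground rent — $469.32
Special assessment — $481.08 × 4 = $1,924.32
Total per year = $5,445.48
Per month = $5,445.48 ÷ 12 = $453.79
Monthly shortage recovery: $1,002.12 / 12 = $83.51
New monthly escrow = $453.79 + $83.51 = $537.30

$537.30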